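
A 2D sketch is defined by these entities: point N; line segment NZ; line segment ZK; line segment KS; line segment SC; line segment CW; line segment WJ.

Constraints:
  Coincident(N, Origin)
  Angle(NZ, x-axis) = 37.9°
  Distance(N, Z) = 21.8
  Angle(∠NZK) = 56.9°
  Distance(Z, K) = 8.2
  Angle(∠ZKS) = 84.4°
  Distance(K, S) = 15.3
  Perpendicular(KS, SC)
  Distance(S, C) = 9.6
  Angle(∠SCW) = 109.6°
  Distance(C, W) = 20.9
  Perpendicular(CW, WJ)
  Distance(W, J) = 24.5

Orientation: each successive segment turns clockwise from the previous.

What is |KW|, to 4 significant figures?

17.18

N is at the origin; NZ runs at 37.9° with length 21.8, so Z = (17.20, 13.39). ∠NZK = 56.9° gives ZK at -85.20° from the x-axis; with |ZK| = 8.2, K = (17.89, 5.220). ∠ZKS = 84.4° gives KS at 179.2° from the x-axis; with |KS| = 15.3, S = (2.590, 5.434). KS ⟂ SC, so SC runs at 89.20°; with |SC| = 9.6, C = (2.724, 15.03). ∠SCW = 109.6° gives CW at 18.80° from the x-axis; with |CW| = 20.9, W = (22.51, 21.77). Then |KW| = |W − K| = 17.18.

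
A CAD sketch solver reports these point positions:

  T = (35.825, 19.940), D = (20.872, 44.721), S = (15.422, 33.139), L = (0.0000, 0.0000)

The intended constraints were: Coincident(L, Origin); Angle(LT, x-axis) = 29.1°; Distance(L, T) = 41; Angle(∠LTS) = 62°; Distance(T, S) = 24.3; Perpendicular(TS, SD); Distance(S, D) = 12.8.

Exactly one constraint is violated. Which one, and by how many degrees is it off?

Perpendicular(TS, SD) — off by 7.70°.

L = (0.00, 0.00) ✓; LT at 29.10° ✓; |LT| = 41.00 ✓; ∠LTS = 62.00° ✓; |TS| = 24.30 ✓; ∠(TS, SD) = 82.30° ✗; |SD| = 12.80 ✓.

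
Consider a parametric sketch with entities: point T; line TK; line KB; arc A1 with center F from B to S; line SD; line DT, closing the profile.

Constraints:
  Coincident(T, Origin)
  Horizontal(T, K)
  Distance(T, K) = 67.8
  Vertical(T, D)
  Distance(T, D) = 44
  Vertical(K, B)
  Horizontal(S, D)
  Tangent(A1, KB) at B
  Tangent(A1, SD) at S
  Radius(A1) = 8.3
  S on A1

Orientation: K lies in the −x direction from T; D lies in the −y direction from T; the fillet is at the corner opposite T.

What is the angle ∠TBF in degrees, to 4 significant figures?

27.77°

T is at the origin; TK is horizontal with |TK| = 67.8 and K on the −x side, so K = (-67.80, 0.000). TD is vertical with |TD| = 44.0 and D on the −y side, so D = (0.000, -44.00). The virtual corner opposite T is at (-67.80, -44.00). Since A1 is tangent to KB there, FB ⟂ KB and the tangent condition forces FS to be normal to SD, with radius 8.3, so the center F sits 8.3 in from both sides at F = (-59.50, -35.70). That places the tangent points at B = (-67.80, -35.70) on KB and S = (-59.50, -44.00) on SD. Then cos ∠TBF = BT·BF / (|BT||BF|), giving 27.77°.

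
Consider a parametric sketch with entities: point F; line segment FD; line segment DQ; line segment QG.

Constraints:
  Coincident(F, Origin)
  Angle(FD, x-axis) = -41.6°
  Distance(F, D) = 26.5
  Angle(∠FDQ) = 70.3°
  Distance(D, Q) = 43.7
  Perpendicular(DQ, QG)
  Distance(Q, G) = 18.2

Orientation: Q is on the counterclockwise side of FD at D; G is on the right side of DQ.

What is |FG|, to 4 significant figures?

55.41

∠FDQ = 70.3°, so DQ runs at -41.6° + (180° − 70.3°) = 68.10° from the x-axis; with |DQ| = 43.7, Q = D + 43.7·(cos 68.10°, sin 68.10°) = (36.12, 22.95). The perpendicularity gives QG at right angles to DQ; with |QG| = 18.2 on the right of DQ, G = Q + 18.2·(0.9278, -0.3730) = (53.00, 16.16). Then |FG| = |G − F| = 55.41.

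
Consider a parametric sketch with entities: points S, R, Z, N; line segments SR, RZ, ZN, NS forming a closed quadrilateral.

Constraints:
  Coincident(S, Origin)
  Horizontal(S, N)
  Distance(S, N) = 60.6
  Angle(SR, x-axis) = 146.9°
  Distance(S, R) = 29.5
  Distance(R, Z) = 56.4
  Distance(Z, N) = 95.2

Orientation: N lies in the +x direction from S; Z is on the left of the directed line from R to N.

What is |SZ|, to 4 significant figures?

69.15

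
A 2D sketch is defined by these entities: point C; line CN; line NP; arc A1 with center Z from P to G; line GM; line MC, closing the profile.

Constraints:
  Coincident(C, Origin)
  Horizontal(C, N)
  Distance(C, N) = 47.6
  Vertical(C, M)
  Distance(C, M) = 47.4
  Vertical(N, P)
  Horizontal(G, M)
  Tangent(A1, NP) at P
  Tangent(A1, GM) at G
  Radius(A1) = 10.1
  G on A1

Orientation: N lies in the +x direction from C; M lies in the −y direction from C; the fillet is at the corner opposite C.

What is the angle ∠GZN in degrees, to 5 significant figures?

164.85°

The virtual corner opposite C is at (47.600, -47.400). The tangent condition forces ZP to be normal to NP and A1 meets GM tangentially, so ZG is at right angles to GM, with radius 10.1, so the center Z sits 10.1 in from both sides at Z = (37.500, -37.300). That places the tangent points at P = (47.600, -37.300) on NP and G = (37.500, -47.400) on GM. Then cos ∠GZN = ZG·ZN / (|ZG||ZN|), giving 164.85°.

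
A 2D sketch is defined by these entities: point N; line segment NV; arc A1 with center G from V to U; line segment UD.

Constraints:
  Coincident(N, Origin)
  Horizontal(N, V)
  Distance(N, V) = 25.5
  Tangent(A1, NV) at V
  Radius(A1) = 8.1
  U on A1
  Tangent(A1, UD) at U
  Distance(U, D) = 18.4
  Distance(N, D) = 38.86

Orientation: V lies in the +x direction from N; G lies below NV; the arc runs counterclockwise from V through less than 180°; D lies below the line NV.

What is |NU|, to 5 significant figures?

21.796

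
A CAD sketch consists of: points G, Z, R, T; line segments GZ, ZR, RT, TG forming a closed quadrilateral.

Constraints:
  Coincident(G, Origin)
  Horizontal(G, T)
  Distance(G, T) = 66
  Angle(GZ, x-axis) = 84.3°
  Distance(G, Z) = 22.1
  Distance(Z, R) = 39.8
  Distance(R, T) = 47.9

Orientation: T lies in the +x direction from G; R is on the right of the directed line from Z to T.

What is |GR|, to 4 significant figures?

24.22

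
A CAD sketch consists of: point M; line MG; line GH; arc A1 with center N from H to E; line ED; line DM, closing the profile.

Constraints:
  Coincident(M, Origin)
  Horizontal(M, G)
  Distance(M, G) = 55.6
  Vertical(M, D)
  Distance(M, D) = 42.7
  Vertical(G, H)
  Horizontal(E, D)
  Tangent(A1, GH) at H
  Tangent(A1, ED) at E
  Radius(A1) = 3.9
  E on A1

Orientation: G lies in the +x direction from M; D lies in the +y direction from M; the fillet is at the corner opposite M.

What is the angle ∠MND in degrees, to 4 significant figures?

41.20°

M is at the origin; MG is horizontal with |MG| = 55.6 and G on the +x side, so G = (55.60, 0.000). MD is vertical with |MD| = 42.7 and D on the +y side, so D = (0.000, 42.70). The virtual corner opposite M is at (55.60, 42.70). The tangent condition forces NH to be normal to GH and since A1 is tangent to ED there, NE ⟂ ED, with radius 3.9, so the center N sits 3.9 in from both sides at N = (51.70, 38.80). Then cos ∠MND = NM·ND / (|NM||ND|), giving 41.20°.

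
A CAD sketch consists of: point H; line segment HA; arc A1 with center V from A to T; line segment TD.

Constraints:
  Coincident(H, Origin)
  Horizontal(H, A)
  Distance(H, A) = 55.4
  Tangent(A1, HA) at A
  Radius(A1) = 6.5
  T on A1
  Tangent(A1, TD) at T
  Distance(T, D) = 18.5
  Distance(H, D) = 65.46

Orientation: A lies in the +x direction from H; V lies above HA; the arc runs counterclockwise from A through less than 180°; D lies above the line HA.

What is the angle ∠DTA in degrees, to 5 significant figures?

132.55°

H is at the origin; HA is horizontal with |HA| = 55.4 and A on the +x side, so A = (55.400, 0.0000). A1 meets HA tangentially, so VA is at right angles to HA, so V = A + (0, 6.5) = (55.400, 6.5000). Since VT ⟂ TD (tangency), |VD| = √(6.5² + 18.5²) = 19.609 regardless of where T sits on A1. So D lies on both circle(H, 65.46) and circle(V, 19.609); the above-HA intersection is D = (60.294, 25.488). T is the foot of the tangent from D: T = (61.876, 7.0559).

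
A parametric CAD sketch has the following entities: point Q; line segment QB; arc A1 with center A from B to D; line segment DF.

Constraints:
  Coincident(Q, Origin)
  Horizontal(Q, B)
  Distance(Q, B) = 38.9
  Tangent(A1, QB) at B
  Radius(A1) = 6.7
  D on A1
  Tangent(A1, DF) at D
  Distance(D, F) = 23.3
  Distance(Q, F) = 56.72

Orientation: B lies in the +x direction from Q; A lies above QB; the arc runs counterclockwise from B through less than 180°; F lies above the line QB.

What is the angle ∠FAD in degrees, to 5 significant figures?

73.957°

Checks: |QB| = 38.90 ✓; |AD| = 6.700 ✓; ∠(AD, DF) = 90.00° ✓; |DF| = 23.30 ✓; |QF| = 56.72 ✓.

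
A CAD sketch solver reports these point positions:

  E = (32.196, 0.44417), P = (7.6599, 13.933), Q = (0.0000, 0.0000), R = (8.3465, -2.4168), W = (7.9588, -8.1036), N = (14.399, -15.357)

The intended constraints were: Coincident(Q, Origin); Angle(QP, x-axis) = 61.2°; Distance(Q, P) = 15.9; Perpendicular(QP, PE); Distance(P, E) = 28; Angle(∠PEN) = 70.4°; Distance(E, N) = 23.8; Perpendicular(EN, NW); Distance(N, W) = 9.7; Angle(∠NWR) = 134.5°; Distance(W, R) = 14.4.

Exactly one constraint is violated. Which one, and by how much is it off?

Distance(W, R) = 14.4 — off by 8.70.

Q = (0.00, 0.00) ✓; QP at 61.20° ✓; |QP| = 15.90 ✓; ∠(QP, PE) = 90.00° ✓; |PE| = 28.00 ✓; ∠PEN = 70.40° ✓; |EN| = 23.80 ✓; ∠(EN, NW) = 90.00° ✓; |NW| = 9.700 ✓; ∠NWR = 134.5° ✓; |WR| = 5.700 ✗.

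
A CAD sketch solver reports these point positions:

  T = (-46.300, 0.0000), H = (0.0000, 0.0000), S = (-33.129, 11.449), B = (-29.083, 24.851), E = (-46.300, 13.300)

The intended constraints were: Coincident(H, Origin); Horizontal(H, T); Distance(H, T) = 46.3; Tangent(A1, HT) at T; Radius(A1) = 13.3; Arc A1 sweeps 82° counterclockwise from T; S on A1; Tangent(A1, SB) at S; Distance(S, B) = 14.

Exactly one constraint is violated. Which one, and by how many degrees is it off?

Tangent(A1, SB) at S — off by 8.80°.

H = (0.00, 0.00) ✓; H.y = 0.00, T.y = 0.00 ✓; |HT| = 46.30 ✓; ∠(ET, TH) = 90.00° ✓; |ET| = 13.30 ✓; bearing(E→S) − bearing(E→T) = 82.00° ✓; |ES| = 13.30 ✓; ∠(ES, SB) = 98.80° ✗; |SB| = 14.00 ✓.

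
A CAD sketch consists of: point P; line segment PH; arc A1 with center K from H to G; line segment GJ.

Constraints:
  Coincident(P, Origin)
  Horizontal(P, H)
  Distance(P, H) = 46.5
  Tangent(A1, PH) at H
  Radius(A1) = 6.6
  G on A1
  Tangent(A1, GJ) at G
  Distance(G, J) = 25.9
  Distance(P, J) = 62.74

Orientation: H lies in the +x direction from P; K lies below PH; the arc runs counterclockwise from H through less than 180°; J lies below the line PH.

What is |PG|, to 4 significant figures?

41.98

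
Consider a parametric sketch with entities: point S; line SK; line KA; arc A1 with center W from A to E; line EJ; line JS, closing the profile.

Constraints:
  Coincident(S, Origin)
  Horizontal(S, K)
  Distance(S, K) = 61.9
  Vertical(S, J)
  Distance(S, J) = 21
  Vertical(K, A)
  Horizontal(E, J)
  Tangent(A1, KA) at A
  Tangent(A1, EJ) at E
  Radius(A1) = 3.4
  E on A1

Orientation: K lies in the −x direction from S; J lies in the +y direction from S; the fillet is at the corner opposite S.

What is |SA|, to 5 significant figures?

64.353

S is at the origin; S and K share the same y with |SK| = 61.9 and K on the −x side, so K = (-61.900, 0.0000). SJ is vertical with |SJ| = 21.0 and J on the +y side, so J = (0.0000, 21.000). The virtual corner opposite S is at (-61.900, 21.000). Since A1 is tangent to KA there, WA ⟂ KA and A1 meets EJ tangentially, so WE is at right angles to EJ, with radius 3.4, so the center W sits 3.4 in from both sides at W = (-58.500, 17.600). That places the tangent points at A = (-61.900, 17.600) on KA and E = (-58.500, 21.000) on EJ. Then |SA| = |A − S| = 64.353.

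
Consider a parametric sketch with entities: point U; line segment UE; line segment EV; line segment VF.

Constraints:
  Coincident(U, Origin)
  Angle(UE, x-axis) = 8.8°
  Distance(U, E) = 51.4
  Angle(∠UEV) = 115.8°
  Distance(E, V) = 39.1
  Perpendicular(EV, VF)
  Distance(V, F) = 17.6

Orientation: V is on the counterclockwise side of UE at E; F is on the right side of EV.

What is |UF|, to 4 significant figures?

88.65

U is at the origin; UE runs at 8.8° with length 51.4, so E = 51.4·(cos 8.8°, sin 8.8°) = (50.79, 7.863). ∠UEV = 115.8°, so EV runs at 8.8° + (180° − 115.8°) = 73.00° from the x-axis; with |EV| = 39.1, V = E + 39.1·(cos 73.00°, sin 73.00°) = (62.23, 45.25). The perpendicularity gives VF at right angles to EV; with |VF| = 17.6 on the right of EV, F = V + 17.6·(0.9563, -0.2924) = (79.06, 40.11). Then |UF| = |F − U| = 88.65.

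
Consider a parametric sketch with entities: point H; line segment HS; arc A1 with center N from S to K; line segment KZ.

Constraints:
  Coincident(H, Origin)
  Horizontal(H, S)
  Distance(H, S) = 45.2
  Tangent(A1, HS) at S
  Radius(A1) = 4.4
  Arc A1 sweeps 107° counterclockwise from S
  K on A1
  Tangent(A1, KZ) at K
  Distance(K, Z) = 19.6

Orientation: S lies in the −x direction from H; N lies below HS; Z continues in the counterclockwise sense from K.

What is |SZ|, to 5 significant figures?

24.477

On A1, S sits at bearing 90° from N; a 107° counterclockwise sweep puts K at bearing 197°, so K = N + 4.4·(cos 197°, sin 197°) = (-49.408, -5.6864). A1 meets KZ tangentially, so NK is at right angles to KZ, so KZ runs along (−sin 197°, cos 197°); with |KZ| = 19.6, Z = (-43.677, -24.430). Then |SZ| = |Z − S| = 24.477.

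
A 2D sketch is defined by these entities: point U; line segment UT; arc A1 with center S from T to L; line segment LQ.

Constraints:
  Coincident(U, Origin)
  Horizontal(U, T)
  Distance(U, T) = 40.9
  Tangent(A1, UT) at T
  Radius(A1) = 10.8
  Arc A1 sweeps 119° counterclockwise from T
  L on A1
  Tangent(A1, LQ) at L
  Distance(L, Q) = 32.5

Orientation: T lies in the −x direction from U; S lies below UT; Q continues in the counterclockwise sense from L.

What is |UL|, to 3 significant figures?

52.8

Since A1 is tangent to UT there, ST ⟂ UT, so S = T + (0, -10.8) = (-40.9, -10.8). On A1, T sits at bearing 90° from S; a 119° counterclockwise sweep puts L at bearing 209°, so L = S + 10.8·(cos 209°, sin 209°) = (-50.3, -16.0). Then |UL| = |L − U| = 52.8.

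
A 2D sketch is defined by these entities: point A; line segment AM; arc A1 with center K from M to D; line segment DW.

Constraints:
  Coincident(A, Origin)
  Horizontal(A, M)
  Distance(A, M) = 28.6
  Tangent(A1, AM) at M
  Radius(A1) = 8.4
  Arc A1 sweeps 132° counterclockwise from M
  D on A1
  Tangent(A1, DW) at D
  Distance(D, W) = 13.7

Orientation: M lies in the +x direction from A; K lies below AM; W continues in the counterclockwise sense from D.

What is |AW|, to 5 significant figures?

39.743

On A1, M sits at bearing 90° from K; a 132° counterclockwise sweep puts D at bearing 222°, so D = K + 8.4·(cos 222°, sin 222°) = (22.358, -14.021). Since A1 is tangent to DW there, KD ⟂ DW, so DW runs along (−sin 222°, cos 222°); with |DW| = 13.7, W = (31.525, -24.202). Then |AW| = |W − A| = 39.743.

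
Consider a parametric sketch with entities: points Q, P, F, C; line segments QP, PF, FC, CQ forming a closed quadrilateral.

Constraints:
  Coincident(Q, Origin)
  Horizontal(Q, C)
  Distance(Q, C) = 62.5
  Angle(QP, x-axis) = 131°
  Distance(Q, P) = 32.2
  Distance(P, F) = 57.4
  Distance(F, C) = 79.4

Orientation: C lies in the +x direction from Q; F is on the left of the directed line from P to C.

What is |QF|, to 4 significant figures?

68.49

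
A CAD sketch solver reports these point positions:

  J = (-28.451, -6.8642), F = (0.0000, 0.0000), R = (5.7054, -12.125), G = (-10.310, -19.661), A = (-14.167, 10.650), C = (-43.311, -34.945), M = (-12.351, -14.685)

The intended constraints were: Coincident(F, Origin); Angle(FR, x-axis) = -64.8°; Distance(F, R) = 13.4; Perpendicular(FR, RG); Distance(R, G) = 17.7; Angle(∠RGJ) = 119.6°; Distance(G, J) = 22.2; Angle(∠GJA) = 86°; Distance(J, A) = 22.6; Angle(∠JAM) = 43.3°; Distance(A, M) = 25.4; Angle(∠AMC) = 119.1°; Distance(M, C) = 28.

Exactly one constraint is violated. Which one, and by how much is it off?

Distance(M, C) = 28 — off by 9.00.

F = (0.00, 0.00) ✓; FR at -64.80° ✓; |FR| = 13.40 ✓; ∠(FR, RG) = 90.00° ✓; |RG| = 17.70 ✓; ∠RGJ = 119.6° ✓; |GJ| = 22.20 ✓; ∠GJA = 86.00° ✓; |JA| = 22.60 ✓; ∠JAM = 43.30° ✓; |AM| = 25.40 ✓; ∠AMC = 119.1° ✓; |MC| = 37.00 ✗.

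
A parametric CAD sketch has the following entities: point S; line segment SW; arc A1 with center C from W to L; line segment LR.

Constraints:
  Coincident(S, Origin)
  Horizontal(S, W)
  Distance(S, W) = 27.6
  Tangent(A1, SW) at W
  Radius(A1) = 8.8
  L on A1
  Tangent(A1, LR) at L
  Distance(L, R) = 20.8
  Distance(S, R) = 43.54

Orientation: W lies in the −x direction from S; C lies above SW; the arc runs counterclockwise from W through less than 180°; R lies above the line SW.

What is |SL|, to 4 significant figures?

23.94

S is at the origin; S and W share the same y with |SW| = 27.6 and W on the −x side, so W = (-27.60, 0.000). Since A1 is tangent to SW there, CW ⟂ SW, so C = W + (0, 8.8) = (-27.60, 8.800). Since CL ⟂ LR (tangency), |CR| = √(8.8² + 20.8²) = 22.58 regardless of where L sits on A1. So R lies on both circle(S, 43.54) and circle(C, 22.58); the above-SW intersection is R = (-30.35, 31.22). L is the foot of the tangent from R: L = (-19.97, 13.19).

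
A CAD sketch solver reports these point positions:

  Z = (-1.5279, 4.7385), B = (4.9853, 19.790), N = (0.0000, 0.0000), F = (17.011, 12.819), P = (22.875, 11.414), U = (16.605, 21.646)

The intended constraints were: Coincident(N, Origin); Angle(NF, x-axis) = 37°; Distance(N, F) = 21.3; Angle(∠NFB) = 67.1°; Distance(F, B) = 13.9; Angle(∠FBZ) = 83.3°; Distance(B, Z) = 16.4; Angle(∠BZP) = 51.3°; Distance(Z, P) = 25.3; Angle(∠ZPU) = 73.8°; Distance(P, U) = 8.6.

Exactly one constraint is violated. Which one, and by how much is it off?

Distance(P, U) = 8.6 — off by 3.40.

N = (0.00, 0.00) ✓; NF at 37.00° ✓; |NF| = 21.30 ✓; ∠NFB = 67.10° ✓; |FB| = 13.90 ✓; ∠FBZ = 83.30° ✓; |BZ| = 16.40 ✓; ∠BZP = 51.30° ✓; |ZP| = 25.30 ✓; ∠ZPU = 73.80° ✓; |PU| = 12.00 ✗.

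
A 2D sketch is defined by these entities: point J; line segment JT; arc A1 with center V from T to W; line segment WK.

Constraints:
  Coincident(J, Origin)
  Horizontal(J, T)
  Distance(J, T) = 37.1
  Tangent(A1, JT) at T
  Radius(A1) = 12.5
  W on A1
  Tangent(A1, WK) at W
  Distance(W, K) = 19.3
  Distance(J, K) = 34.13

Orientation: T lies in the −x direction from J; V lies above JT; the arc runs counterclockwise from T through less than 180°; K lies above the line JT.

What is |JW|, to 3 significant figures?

26.7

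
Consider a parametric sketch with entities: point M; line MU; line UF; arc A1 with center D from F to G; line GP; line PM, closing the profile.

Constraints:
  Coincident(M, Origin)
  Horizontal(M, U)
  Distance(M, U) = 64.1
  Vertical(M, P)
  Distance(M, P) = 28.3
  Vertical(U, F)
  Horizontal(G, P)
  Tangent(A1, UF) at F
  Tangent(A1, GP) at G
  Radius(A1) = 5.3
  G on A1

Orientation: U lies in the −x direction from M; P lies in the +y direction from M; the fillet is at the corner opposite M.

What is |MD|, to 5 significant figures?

63.138

M is at the origin; MU is horizontal with |MU| = 64.1 and U on the −x side, so U = (-64.100, 0.0000). M and P share the same x with |MP| = 28.3 and P on the +y side, so P = (0.0000, 28.300). The virtual corner opposite M is at (-64.100, 28.300). The tangent condition forces DF to be normal to UF and tangency of A1 to GP means the radius DG is perpendicular to GP, with radius 5.3, so the center D sits 5.3 in from both sides at D = (-58.800, 23.000). Then |MD| = |D − M| = 63.138.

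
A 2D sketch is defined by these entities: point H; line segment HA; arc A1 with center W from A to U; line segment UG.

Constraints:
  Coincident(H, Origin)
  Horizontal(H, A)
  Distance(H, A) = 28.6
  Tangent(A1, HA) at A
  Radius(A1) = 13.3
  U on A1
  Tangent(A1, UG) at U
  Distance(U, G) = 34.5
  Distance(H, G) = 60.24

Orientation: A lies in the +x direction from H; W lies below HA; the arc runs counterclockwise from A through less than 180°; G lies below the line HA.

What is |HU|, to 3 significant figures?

26.0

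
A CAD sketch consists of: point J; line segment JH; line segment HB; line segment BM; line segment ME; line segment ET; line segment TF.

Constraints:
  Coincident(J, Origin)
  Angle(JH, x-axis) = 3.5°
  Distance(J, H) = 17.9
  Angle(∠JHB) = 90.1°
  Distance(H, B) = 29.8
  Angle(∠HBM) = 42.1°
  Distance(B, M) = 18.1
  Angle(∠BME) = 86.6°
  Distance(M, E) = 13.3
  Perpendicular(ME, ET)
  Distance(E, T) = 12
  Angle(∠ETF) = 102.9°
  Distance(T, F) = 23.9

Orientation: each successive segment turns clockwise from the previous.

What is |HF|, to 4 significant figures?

37.28

J is at the origin; JH runs at 3.5° with length 17.9, so H = (17.87, 1.093). ∠JHB = 90.1° gives HB at -86.40° from the x-axis; with |HB| = 29.8, B = (19.74, -28.65). ∠HBM = 42.1° gives BM at 135.7° from the x-axis; with |BM| = 18.1, M = (6.784, -16.01). ∠BME = 86.6° gives ME at 42.30° from the x-axis; with |ME| = 13.3, E = (16.62, -7.056). ME ⟂ ET, so ET runs at -47.70°; with |ET| = 12.0, T = (24.70, -15.93). ∠ETF = 102.9° gives TF at -124.8° from the x-axis; with |TF| = 23.9, F = (11.06, -35.56). Then |HF| = |F − H| = 37.28.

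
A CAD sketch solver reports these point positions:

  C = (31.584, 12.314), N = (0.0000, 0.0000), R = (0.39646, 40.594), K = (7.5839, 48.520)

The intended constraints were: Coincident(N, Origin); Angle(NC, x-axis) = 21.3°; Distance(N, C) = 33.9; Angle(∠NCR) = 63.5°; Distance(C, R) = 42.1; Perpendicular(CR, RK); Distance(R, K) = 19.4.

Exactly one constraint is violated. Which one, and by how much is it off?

Distance(R, K) = 19.4 — off by 8.70.

N = (0.00, 0.00) ✓; NC at 21.30° ✓; |NC| = 33.90 ✓; ∠NCR = 63.50° ✓; |CR| = 42.10 ✓; ∠(CR, RK) = 90.00° ✓; |RK| = 10.70 ✗.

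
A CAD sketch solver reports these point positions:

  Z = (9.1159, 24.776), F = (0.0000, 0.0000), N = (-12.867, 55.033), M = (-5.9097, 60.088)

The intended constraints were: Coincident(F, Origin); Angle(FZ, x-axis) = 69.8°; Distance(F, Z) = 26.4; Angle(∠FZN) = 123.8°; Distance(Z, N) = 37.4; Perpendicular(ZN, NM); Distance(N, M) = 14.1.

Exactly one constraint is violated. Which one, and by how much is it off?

Distance(N, M) = 14.1 — off by 5.50.

F = (0.00, 0.00) ✓; FZ at 69.80° ✓; |FZ| = 26.40 ✓; ∠FZN = 123.8° ✓; |ZN| = 37.40 ✓; ∠(ZN, NM) = 90.00° ✓; |NM| = 8.600 ✗.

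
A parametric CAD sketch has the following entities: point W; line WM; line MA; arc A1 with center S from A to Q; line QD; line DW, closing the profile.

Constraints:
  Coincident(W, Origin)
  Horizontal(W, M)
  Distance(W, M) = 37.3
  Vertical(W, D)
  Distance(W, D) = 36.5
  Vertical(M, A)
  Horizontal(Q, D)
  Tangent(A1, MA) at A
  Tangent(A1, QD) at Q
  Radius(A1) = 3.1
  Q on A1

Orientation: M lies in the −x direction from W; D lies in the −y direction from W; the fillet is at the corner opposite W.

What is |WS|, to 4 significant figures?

47.80

W and D share the same x with |WD| = 36.5 and D on the −y side, so D = (0.000, -36.50). The virtual corner opposite W is at (-37.30, -36.50). A1 meets MA tangentially, so SA is at right angles to MA and the tangent condition forces SQ to be normal to QD, with radius 3.1, so the center S sits 3.1 in from both sides at S = (-34.20, -33.40). Then |WS| = |S − W| = 47.80.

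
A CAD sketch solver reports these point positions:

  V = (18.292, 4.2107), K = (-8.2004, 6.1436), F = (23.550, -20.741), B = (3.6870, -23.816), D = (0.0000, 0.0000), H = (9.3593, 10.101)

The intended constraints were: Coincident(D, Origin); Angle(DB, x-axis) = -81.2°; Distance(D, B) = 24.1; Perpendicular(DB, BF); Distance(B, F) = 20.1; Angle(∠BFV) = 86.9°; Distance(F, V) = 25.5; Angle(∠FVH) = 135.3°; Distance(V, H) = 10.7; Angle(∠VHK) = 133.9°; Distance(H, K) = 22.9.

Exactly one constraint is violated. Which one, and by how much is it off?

Distance(H, K) = 22.9 — off by 4.90.

D = (0.00, 0.00) ✓; DB at -81.20° ✓; |DB| = 24.10 ✓; ∠(DB, BF) = 90.00° ✓; |BF| = 20.10 ✓; ∠BFV = 86.90° ✓; |FV| = 25.50 ✓; ∠FVH = 135.3° ✓; |VH| = 10.70 ✓; ∠VHK = 133.9° ✓; |HK| = 18.00 ✗.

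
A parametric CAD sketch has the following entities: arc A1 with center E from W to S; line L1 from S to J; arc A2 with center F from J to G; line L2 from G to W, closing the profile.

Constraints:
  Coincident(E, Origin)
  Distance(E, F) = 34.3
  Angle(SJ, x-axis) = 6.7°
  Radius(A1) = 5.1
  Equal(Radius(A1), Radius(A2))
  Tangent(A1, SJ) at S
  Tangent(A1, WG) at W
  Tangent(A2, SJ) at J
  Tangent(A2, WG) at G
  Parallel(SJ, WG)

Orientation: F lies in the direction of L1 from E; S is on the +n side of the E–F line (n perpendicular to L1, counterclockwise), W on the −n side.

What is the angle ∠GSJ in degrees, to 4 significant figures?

16.56°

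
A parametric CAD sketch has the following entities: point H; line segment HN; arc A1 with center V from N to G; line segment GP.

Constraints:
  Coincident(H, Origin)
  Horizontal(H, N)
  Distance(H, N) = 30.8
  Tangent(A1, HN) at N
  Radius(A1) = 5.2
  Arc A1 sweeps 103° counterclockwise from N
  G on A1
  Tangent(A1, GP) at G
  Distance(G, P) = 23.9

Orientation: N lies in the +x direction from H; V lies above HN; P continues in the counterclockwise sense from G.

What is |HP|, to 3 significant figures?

42.5

H is at the origin; H and N share the same y with |HN| = 30.8 and N on the +x side, so N = (30.8, 0.00). Since A1 is tangent to HN there, VN ⟂ HN, so V = N + (0, 5.2) = (30.8, 5.20). On A1, N sits at bearing -90° from V; a 103° counterclockwise sweep puts G at bearing 13°, so G = V + 5.2·(cos 13°, sin 13°) = (35.9, 6.37). The tangent condition forces VG to be normal to GP, so GP runs along (−sin 13°, cos 13°); with |GP| = 23.9, P = (30.5, 29.7). Then |HP| = |P − H| = 42.5.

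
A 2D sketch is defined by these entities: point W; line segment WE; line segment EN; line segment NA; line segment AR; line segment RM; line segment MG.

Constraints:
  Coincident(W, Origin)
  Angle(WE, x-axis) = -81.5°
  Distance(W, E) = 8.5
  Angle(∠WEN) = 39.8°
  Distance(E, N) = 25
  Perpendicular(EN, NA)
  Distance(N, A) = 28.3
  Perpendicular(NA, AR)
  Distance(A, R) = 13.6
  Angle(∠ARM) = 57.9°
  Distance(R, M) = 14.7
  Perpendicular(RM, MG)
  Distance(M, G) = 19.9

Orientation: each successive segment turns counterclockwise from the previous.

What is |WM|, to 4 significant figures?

16.40

NA is perpendicular to AR, so AR runs at -121.3°; with |AR| = 13.6, R = (-17.00, 16.04). ∠ARM = 57.9° gives RM at 0.8000° from the x-axis; with |RM| = 14.7, M = (-2.304, 16.24). Then |WM| = |M − W| = 16.40.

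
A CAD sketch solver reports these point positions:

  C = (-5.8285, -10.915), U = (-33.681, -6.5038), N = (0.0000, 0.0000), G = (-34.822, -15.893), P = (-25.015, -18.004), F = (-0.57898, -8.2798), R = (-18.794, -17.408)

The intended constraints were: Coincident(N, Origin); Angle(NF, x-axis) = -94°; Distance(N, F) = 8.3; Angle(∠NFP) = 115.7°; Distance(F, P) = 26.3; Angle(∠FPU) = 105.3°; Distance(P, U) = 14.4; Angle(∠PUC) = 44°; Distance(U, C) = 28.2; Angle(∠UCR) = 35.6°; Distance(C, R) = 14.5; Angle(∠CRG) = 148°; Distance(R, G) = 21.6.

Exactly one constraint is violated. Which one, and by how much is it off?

Distance(R, G) = 21.6 — off by 5.50.

N = (0.00, 0.00) ✓; NF at -94.00° ✓; |NF| = 8.300 ✓; ∠NFP = 115.7° ✓; |FP| = 26.30 ✓; ∠FPU = 105.3° ✓; |PU| = 14.40 ✓; ∠PUC = 44.00° ✓; |UC| = 28.20 ✓; ∠UCR = 35.60° ✓; |CR| = 14.50 ✓; ∠CRG = 148.0° ✓; |RG| = 16.10 ✗.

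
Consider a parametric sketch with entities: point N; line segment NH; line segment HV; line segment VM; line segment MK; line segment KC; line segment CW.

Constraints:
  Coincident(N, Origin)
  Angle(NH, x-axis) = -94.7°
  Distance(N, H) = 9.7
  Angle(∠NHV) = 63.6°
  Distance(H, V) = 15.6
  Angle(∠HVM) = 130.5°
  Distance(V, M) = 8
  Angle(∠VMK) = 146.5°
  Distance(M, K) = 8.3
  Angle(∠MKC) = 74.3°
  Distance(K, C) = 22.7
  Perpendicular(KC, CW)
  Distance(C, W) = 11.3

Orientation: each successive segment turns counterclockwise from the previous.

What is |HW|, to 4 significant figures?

1.114

∠MKC = 74.3° gives KC at -149.6° from the x-axis; with |KC| = 22.7, C = (-5.407, 0.2152). KC ⟂ CW, so CW runs at -59.60°; with |CW| = 11.3, W = (0.3107, -9.531). Then |HW| = |W − H| = 1.114.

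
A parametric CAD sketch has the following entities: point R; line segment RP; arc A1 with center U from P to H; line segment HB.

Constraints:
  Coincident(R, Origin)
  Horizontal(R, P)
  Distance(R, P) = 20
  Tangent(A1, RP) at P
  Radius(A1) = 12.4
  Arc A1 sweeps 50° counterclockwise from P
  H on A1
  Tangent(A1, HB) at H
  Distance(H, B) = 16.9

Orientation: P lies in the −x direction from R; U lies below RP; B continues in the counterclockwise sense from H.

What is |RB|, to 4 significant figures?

43.94

R is at the origin; R and P share the same y with |RP| = 20.0 and P on the −x side, so P = (-20.00, 0.000). Tangency of A1 to RP means the radius UP is perpendicular to RP, so U = P + (0, -12.4) = (-20.00, -12.40). On A1, P sits at bearing 90° from U; a 50° counterclockwise sweep puts H at bearing 140°, so H = U + 12.4·(cos 140°, sin 140°) = (-29.50, -4.429). A1 meets HB tangentially, so UH is at right angles to HB, so HB runs along (−sin 140°, cos 140°); with |HB| = 16.9, B = (-40.36, -17.38). Then |RB| = |B − R| = 43.94.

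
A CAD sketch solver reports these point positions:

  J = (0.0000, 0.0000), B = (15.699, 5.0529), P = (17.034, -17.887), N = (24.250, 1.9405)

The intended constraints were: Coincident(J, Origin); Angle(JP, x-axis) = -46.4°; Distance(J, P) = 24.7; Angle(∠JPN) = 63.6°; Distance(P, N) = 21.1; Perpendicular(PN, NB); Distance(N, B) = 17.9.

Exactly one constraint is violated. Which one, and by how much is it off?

Distance(N, B) = 17.9 — off by 8.80.

J = (0.00, 0.00) ✓; JP at -46.40° ✓; |JP| = 24.70 ✓; ∠JPN = 63.60° ✓; |PN| = 21.10 ✓; ∠(PN, NB) = 90.00° ✓; |NB| = 9.100 ✗.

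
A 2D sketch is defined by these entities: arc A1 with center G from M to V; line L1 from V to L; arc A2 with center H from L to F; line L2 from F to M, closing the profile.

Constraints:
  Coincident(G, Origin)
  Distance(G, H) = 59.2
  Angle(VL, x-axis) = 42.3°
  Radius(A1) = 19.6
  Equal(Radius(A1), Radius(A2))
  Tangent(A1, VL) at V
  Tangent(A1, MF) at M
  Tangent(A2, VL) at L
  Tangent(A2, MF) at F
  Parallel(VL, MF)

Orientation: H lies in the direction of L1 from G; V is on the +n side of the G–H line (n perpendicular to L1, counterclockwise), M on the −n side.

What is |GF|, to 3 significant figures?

62.4

The slot axis is L1's direction at 42.3°, so u = (cos 42.3°, sin 42.3°) = (0.740, 0.673) and n = (−sin 42.3°, cos 42.3°) = (-0.673, 0.740). G is at the origin and H lies 59.2 along u from G, so H = 59.2·u = (43.8, 39.8). Tangency of A1 to both parallel lines with radius 19.6 puts V and M at G ± 19.6·n: V = (-13.2, 14.5), M = (13.2, -14.5). Equal radii place L and F the same way about H: L = H + 19.6·n = (30.6, 54.3), F = H − 19.6·n = (57.0, 25.3). Then |GF| = |F − G| = 62.4.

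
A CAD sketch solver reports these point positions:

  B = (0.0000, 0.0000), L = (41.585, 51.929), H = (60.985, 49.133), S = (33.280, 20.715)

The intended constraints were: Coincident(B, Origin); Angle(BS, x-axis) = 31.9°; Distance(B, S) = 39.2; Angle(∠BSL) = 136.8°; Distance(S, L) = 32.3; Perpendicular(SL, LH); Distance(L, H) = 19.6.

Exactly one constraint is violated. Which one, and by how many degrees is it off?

Perpendicular(SL, LH) — off by 6.70°.

B = (0.00, 0.00) ✓; BS at 31.90° ✓; |BS| = 39.20 ✓; ∠BSL = 136.8° ✓; |SL| = 32.30 ✓; ∠(SL, LH) = 83.30° ✗; |LH| = 19.60 ✓.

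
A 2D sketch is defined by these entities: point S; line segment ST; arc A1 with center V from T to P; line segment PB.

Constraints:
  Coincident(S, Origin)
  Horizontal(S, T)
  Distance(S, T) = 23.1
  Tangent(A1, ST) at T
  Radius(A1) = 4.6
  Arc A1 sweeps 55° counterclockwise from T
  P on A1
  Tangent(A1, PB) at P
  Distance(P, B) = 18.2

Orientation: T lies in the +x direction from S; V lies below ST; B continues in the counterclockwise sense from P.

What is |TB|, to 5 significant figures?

22.055

S is at the origin; S and T share the same y with |ST| = 23.1 and T on the +x side, so T = (23.100, 0.0000). A1 meets ST tangentially, so VT is at right angles to ST, so V = T + (0, -4.6) = (23.100, -4.6000). On A1, T sits at bearing 90° from V; a 55° counterclockwise sweep puts P at bearing 145°, so P = V + 4.6·(cos 145°, sin 145°) = (19.332, -1.9615). Tangency of A1 to PB means the radius VP is perpendicular to PB, so PB runs along (−sin 145°, cos 145°); with |PB| = 18.2, B = (8.8928, -16.870). Then |TB| = |B − T| = 22.055.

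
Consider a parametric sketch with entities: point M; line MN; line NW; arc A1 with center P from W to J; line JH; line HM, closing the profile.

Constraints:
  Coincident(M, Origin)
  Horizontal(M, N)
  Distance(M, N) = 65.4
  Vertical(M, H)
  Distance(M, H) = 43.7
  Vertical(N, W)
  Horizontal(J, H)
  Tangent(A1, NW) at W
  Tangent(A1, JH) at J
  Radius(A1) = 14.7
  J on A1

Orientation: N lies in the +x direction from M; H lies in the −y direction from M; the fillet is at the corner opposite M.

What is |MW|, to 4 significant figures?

71.54

M is at the origin; M and N share the same y with |MN| = 65.4 and N on the +x side, so N = (65.40, 0.000). MH is vertical with |MH| = 43.7 and H on the −y side, so H = (0.000, -43.70). The virtual corner opposite M is at (65.40, -43.70). Since A1 is tangent to NW there, PW ⟂ NW and A1 meets JH tangentially, so PJ is at right angles to JH, with radius 14.7, so the center P sits 14.7 in from both sides at P = (50.70, -29.00). That places the tangent points at W = (65.40, -29.00) on NW and J = (50.70, -43.70) on JH. Then |MW| = |W − M| = 71.54.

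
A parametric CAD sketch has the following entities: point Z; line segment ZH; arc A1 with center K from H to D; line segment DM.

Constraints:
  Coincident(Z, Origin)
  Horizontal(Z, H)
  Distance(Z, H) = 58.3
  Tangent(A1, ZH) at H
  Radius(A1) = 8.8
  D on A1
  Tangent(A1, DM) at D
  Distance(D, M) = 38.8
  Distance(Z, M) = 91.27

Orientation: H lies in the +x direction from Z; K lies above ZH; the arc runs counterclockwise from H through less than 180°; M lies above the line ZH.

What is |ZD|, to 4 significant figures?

66.63

Z is at the origin; ZH is horizontal with |ZH| = 58.3 and H on the +x side, so H = (58.30, 0.000). The tangent condition forces KH to be normal to ZH, so K = H + (0, 8.8) = (58.30, 8.800). Since KD ⟂ DM (tangency), |KM| = √(8.8² + 38.8²) = 39.79 regardless of where D sits on A1. So M lies on both circle(Z, 91.27) and circle(K, 39.79); the above-ZH intersection is M = (81.47, 41.14). D is the foot of the tangent from M: D = (66.41, 5.384).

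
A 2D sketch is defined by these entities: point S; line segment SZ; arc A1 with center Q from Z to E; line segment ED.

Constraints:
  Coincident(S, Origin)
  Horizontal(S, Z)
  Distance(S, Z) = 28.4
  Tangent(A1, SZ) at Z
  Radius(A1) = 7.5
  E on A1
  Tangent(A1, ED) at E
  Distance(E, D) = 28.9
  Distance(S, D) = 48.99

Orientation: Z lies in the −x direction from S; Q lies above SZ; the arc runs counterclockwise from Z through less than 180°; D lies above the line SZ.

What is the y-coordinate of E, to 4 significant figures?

10.23

S is at the origin; S and Z share the same y with |SZ| = 28.4 and Z on the −x side, so Z = (-28.40, 0.000). Since A1 is tangent to SZ there, QZ ⟂ SZ, so Q = Z + (0, 7.5) = (-28.40, 7.500). Since QE ⟂ ED (tangency), |QD| = √(7.5² + 28.9²) = 29.86 regardless of where E sits on A1. So D lies on both circle(S, 48.99) and circle(Q, 29.86); the above-SZ intersection is D = (-31.94, 37.15). E is the foot of the tangent from D: E = (-21.42, 10.23).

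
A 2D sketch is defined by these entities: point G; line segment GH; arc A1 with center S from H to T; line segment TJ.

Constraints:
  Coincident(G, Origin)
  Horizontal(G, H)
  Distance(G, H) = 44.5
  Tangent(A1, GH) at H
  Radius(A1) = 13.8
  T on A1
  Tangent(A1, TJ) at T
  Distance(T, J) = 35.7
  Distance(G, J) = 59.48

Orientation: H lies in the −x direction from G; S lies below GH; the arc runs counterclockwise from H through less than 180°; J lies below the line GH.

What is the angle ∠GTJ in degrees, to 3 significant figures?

72.4°

Checks: ∠(SH, HG) = 90.00° ✓; |ST| = 13.80 ✓; ∠(ST, TJ) = 90.00° ✓; |TJ| = 35.70 ✓; |GJ| = 59.48 ✓.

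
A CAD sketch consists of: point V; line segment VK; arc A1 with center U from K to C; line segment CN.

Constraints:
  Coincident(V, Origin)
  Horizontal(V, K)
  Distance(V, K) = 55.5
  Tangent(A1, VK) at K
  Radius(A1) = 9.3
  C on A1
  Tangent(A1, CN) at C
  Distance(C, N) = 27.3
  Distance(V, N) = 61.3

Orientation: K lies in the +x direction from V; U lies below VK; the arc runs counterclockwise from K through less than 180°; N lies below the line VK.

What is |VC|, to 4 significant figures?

47.33

V is at the origin; VK is horizontal with |VK| = 55.5 and K on the +x side, so K = (55.50, 0.000). Since A1 is tangent to VK there, UK ⟂ VK, so U = K + (0, -9.3) = (55.50, -9.300). Since UC ⟂ CN (tangency), |UN| = √(9.3² + 27.3²) = 28.84 regardless of where C sits on A1. So N lies on both circle(V, 61.3) and circle(U, 28.84); the below-VK intersection is N = (48.64, -37.31). C is the foot of the tangent from N: C = (46.24, -10.12).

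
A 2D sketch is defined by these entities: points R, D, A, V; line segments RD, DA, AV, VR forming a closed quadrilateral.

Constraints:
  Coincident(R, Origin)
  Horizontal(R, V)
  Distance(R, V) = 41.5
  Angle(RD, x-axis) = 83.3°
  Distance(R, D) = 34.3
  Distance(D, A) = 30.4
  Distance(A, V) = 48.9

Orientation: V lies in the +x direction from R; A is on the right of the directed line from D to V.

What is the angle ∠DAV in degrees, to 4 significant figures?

75.41°

Checks: RD at 83.30° ✓; |DA| = 30.40 ✓; |AV| = 48.90 ✓.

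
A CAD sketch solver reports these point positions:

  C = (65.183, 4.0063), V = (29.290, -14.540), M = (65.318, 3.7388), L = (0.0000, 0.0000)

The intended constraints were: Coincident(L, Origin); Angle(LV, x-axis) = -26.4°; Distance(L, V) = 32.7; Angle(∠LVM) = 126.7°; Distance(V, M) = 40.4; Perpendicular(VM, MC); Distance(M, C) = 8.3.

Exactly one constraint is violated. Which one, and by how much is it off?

Distance(M, C) = 8.3 — off by 8.00.

L = (0.00, 0.00) ✓; LV at -26.40° ✓; |LV| = 32.70 ✓; ∠LVM = 126.7° ✓; |VM| = 40.40 ✓; ∠(VM, MC) = 89.88° ✓; |MC| = 0.2996 ✗.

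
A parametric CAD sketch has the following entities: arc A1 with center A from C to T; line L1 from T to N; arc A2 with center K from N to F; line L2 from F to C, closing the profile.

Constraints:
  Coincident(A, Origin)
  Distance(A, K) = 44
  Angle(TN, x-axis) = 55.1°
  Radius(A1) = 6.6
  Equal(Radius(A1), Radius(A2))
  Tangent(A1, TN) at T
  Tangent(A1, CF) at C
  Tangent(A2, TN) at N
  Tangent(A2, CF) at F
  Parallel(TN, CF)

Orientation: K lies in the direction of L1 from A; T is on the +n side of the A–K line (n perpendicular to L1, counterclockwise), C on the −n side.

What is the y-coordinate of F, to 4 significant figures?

32.31

The slot axis is L1's direction at 55.1°, so u = (cos 55.1°, sin 55.1°) = (0.5721, 0.8202) and n = (−sin 55.1°, cos 55.1°) = (-0.8202, 0.5721). A is at the origin and K lies 44.0 along u from A, so K = 44.0·u = (25.17, 36.09). Tangency of A1 to both parallel lines with radius 6.6 puts T and C at A ± 6.6·n: T = (-5.413, 3.776), C = (5.413, -3.776). Equal radii place N and F the same way about K: N = K + 6.6·n = (19.76, 39.86), F = K − 6.6·n = (30.59, 32.31). So F.y = 32.31.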